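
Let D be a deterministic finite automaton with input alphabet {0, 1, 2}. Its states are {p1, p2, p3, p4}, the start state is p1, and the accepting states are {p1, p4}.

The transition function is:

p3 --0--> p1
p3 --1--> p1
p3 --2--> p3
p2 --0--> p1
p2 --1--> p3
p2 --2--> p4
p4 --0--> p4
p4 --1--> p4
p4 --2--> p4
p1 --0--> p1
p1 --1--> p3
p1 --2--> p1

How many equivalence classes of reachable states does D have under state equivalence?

States {p2,p4} cannot be reached from the start state, so discard them.
Start with accepting vs non-accepting: {p1} | {p3}.
Stable partition: {p1} | {p3} — 2 equivalence classes.

2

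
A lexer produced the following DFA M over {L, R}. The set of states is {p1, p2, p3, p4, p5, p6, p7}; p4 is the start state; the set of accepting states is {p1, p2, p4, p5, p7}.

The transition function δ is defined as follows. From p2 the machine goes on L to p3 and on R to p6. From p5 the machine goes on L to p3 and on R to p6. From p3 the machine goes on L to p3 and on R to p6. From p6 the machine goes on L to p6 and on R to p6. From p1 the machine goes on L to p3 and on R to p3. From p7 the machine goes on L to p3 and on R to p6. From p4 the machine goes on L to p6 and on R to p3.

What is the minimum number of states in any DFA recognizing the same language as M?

First remove the unreachable states {p1,p2,p5,p7}; 3 states remain.
P0 = {p4} | {p3,p6}.
Stable partition: {p4} | {p3,p6} — 2 equivalence classes.

2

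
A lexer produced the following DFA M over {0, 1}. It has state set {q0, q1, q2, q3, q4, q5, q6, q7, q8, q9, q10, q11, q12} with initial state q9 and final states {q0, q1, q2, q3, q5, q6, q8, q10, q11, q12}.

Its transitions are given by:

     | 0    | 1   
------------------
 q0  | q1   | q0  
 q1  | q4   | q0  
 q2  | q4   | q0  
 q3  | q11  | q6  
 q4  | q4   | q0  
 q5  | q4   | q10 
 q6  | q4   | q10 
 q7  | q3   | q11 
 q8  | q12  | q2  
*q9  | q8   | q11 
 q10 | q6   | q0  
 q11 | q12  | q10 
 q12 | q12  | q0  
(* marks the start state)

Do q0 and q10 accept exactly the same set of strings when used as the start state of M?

States {q3,q5,q7} cannot be reached from the start state, so discard them.
Initial partition by acceptance: {q0,q1,q2,q6,q8,q10,q11,q12} | {q4,q9}.
Split {q0,q1,q2,q6,q8,q10,q11,q12} by δ(·,0) → {q0,q8,q10,q11,q12} and {q1,q2,q6}.
Refine {q0,q8,q10,q11,q12} on symbol 0: members go to different blocks, giving {q8,q11,q12} and {q0,q10}.
Split {q8,q11,q12} by δ(·,1) → {q11,q12} and {q8}.
On input 0, block {q4,q9} splits into {q4} and {q9}.
Stable partition: {q11,q12} | {q4} | {q1,q2,q6} | {q0,q10} | {q8} | {q9} — 6 equivalence classes.
q0 and q10 lie in the same block of the stable partition, so they are equivalent — no string distinguishes them.

Yes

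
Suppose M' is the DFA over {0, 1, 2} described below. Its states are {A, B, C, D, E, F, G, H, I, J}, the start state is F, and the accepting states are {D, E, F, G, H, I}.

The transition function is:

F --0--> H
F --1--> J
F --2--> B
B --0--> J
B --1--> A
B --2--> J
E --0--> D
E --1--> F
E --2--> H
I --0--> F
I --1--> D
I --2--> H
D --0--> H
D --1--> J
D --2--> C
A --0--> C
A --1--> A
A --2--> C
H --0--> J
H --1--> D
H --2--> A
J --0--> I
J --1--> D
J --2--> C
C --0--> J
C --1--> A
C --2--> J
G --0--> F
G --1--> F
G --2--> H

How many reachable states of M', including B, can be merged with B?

States {E,G} cannot be reached from the start state, so discard them.
Initial partition by acceptance: {D,F,H,I} | {A,B,C,J}.
Split {D,F,H,I} by δ(·,0) → {D,F,I} and {H}.
Refine {D,F,I} on symbol 0: members go to different blocks, giving {D,F} and {I}.
Refine {A,B,C,J} on symbol 0: members go to different blocks, giving {A,B,C} and {J}.
On input 0, block {A,B,C} splits into {B,C} and {A}.
Stable partition: {D,F} | {B,C} | {H} | {I} | {J} | {A} — 6 equivalence classes.
The equivalence class containing B is {B,C}, of size 2.

2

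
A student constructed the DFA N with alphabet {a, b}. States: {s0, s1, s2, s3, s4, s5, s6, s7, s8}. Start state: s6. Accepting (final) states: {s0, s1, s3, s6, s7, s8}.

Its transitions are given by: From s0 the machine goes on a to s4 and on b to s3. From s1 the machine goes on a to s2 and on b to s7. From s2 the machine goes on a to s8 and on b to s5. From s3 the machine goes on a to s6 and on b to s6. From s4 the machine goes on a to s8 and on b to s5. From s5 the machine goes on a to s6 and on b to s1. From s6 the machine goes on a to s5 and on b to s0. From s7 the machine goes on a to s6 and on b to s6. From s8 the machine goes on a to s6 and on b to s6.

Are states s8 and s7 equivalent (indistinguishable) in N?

Yes

Every state is reachable, so we keep all 9.
Start with accepting vs non-accepting: {s0,s1,s3,s6,s7,s8} | {s2,s4,s5}.
Refine {s0,s1,s3,s6,s7,s8} on symbol a: members go to different blocks, giving {s0,s1,s6} and {s3,s7,s8}.
Split {s0,s1,s6} by δ(·,b) → {s0,s1} and {s6}.
On input a, block {s2,s4,s5} splits into {s2,s4} and {s5}.
No further refinement is possible. Final partition (5 blocks): {s0,s1} | {s2,s4} | {s3,s7,s8} | {s6} | {s5}.
s8 and s7 lie in the same block of the stable partition, so they are equivalent — no string distinguishes them.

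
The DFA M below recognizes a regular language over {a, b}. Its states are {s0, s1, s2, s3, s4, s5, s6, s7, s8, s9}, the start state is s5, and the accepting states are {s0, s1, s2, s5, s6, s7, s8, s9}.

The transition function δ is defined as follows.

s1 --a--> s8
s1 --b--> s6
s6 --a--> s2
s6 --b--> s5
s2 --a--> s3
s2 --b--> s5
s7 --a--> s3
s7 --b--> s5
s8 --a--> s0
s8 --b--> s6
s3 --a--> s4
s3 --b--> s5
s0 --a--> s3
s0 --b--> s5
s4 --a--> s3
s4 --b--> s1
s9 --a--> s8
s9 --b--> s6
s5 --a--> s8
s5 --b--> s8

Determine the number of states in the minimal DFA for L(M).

7

States {s7,s9} cannot be reached from the start state, so discard them.
Initial partition by acceptance: {s0,s1,s2,s5,s6,s8} | {s3,s4}.
On input a, block {s0,s1,s2,s5,s6,s8} splits into {s1,s5,s6,s8} and {s0,s2}.
Refine {s1,s5,s6,s8} on symbol a: members go to different blocks, giving {s1,s5} and {s6,s8}.
Split {s6,s8} by δ(·,b) → {s6} and {s8}.
Split {s1,s5} by δ(·,b) → {s1} and {s5}.
Split {s3,s4} by δ(·,b) → {s3} and {s4}.
Stable partition: {s1} | {s3} | {s0,s2} | {s6} | {s8} | {s5} | {s4} — 7 equivalence classes.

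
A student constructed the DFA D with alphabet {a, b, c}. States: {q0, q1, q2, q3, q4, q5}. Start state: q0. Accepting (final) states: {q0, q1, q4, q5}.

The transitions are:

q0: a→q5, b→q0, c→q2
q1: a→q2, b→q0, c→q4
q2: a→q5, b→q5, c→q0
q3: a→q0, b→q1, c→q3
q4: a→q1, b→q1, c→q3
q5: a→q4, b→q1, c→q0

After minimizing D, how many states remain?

P0 = {q0,q1,q4,q5} | {q2,q3}.
Refine {q0,q1,q4,q5} on symbol a: members go to different blocks, giving {q0,q4,q5} and {q1}.
Refine {q0,q4,q5} on symbol a: members go to different blocks, giving {q0,q5} and {q4}.
Split {q0,q5} by δ(·,a) → {q0} and {q5}.
Refine {q2,q3} on symbol a: members go to different blocks, giving {q2} and {q3}.
No further refinement is possible. Final partition (6 blocks): {q0} | {q2} | {q1} | {q4} | {q5} | {q3}.

6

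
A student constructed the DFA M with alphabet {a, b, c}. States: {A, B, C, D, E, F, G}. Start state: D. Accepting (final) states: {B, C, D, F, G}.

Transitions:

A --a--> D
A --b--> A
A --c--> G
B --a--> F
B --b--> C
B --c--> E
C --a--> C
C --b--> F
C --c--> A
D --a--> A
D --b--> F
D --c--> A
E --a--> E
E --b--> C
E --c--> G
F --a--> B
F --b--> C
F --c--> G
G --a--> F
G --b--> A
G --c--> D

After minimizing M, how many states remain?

All states are reachable from the start state.
Start with accepting vs non-accepting: {B,C,D,F,G} | {A,E}.
Split {B,C,D,F,G} by δ(·,a) → {B,C,F,G} and {D}.
Split {B,C,F,G} by δ(·,b) → {B,C,F} and {G}.
On input c, block {B,C,F} splits into {B,C} and {F}.
Split {B,C} by δ(·,a) → {B} and {C}.
On input a, block {A,E} splits into {A} and {E}.
Stable partition: {B} | {A} | {D} | {G} | {F} | {C} | {E} — 7 equivalence classes.

7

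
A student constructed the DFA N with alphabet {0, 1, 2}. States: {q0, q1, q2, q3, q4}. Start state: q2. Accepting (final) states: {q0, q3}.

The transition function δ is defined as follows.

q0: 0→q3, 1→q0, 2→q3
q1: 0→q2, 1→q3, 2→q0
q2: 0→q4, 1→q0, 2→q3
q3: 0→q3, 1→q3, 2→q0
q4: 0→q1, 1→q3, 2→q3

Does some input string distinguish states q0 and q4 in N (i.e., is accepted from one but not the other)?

Yes

All states are reachable from the start state.
P0 = {q0,q3} | {q1,q2,q4}.
Stable partition: {q0,q3} | {q1,q2,q4} — 2 equivalence classes.
q0 and q4 end up in different blocks, so they are distinguishable. For instance, the string 'ε' is accepted from only q0.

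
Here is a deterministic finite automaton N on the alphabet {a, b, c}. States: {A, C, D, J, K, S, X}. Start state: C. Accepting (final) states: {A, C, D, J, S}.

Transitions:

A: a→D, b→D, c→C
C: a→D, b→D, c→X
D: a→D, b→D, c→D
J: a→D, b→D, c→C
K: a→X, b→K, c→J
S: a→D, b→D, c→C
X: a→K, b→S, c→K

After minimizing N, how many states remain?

5

Reachable states from the start: {C,D,J,K,S,X}. Unreachable: {A} — drop them.
Initial partition by acceptance: {C,D,J,S} | {K,X}.
Refine {C,D,J,S} on symbol c: members go to different blocks, giving {D,J,S} and {C}.
Refine {D,J,S} on symbol c: members go to different blocks, giving {J,S} and {D}.
Refine {K,X} on symbol b: members go to different blocks, giving {K} and {X}.
No further refinement is possible. Final partition (5 blocks): {J,S} | {K} | {C} | {D} | {X}.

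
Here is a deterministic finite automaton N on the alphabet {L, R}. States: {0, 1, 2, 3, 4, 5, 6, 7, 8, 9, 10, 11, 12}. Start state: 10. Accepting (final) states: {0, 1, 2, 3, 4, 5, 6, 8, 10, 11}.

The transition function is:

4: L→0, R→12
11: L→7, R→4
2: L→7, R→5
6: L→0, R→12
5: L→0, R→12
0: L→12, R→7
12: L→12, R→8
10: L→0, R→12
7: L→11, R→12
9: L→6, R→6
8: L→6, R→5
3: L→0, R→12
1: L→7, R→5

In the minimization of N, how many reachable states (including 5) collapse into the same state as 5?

4

Reachable states from the start: {0,4,5,6,7,8,10,11,12}. Unreachable: {1,2,3,9} — drop them.
P0 = {0,4,5,6,8,10,11} | {7,12}.
Refine {0,4,5,6,8,10,11} on symbol L: members go to different blocks, giving {4,5,6,8,10} and {0,11}.
Split {4,5,6,8,10} by δ(·,L) → {4,5,6,10} and {8}.
On input L, block {7,12} splits into {7} and {12}.
Split {0,11} by δ(·,L) → {0} and {11}.
No further refinement is possible. Final partition (6 blocks): {4,5,6,10} | {7} | {0} | {8} | {12} | {11}.
State 5 belongs to the block {4,5,6,10}, which has 4 states.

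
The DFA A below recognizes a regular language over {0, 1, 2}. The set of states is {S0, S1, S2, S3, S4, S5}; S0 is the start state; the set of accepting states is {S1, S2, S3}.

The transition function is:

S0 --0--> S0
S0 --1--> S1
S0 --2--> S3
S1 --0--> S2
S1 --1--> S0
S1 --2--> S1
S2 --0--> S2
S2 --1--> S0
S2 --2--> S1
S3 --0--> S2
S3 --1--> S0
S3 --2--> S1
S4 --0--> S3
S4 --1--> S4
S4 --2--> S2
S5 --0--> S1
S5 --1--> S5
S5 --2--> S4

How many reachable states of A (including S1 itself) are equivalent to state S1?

3

First remove the unreachable states {S4,S5}; 4 states remain.
P0 = {S1,S2,S3} | {S0}.
Stable partition: {S1,S2,S3} | {S0} — 2 equivalence classes.
State S1 belongs to the block {S1,S2,S3}, which has 3 states.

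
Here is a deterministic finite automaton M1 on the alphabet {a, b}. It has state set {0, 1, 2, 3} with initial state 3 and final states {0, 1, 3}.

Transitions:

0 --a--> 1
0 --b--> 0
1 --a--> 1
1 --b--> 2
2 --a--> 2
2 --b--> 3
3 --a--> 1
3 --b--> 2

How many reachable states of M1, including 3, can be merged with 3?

Reachable states from the start: {1,2,3}. Unreachable: {0} — drop them.
Initial partition by acceptance: {1,3} | {2}.
The partition is now stable with 2 blocks: {1,3} | {2}.
State 3 belongs to the block {1,3}, which has 2 states.

2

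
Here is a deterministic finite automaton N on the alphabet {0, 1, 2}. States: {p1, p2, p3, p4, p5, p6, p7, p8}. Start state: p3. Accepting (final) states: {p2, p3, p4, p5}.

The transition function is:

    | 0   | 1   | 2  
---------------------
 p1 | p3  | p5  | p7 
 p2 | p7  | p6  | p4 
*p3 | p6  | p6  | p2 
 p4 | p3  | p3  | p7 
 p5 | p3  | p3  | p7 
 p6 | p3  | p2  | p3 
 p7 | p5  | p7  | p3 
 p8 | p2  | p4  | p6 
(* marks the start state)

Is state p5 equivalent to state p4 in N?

Yes

States {p1,p8} cannot be reached from the start state, so discard them.
Initial partition by acceptance: {p2,p3,p4,p5} | {p6,p7}.
Split {p2,p3,p4,p5} by δ(·,0) → {p2,p3} and {p4,p5}.
On input 2, block {p2,p3} splits into {p2} and {p3}.
Refine {p6,p7} on symbol 0: members go to different blocks, giving {p6} and {p7}.
Stable partition: {p2} | {p6} | {p4,p5} | {p3} | {p7} — 5 equivalence classes.
p5 and p4 lie in the same block of the stable partition, so they are equivalent — no string distinguishes them.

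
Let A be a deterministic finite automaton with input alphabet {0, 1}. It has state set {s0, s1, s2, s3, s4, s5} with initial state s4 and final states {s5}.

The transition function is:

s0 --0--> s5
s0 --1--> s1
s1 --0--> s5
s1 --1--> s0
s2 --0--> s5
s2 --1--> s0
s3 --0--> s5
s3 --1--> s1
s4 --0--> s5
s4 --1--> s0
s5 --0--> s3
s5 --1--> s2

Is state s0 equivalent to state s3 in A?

Every state is reachable, so we keep all 6.
Initial partition by acceptance: {s5} | {s0,s1,s2,s3,s4}.
Stable partition: {s5} | {s0,s1,s2,s3,s4} — 2 equivalence classes.
s0 and s3 lie in the same block of the stable partition, so they are equivalent — no string distinguishes them.

Yes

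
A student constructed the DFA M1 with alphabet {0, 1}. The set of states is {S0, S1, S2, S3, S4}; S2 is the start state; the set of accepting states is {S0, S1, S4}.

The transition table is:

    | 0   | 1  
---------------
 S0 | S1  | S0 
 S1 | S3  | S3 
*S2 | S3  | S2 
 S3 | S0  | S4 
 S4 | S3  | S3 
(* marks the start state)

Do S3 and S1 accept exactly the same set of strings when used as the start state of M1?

No

Every state is reachable, so we keep all 5.
Initial partition by acceptance: {S0,S1,S4} | {S2,S3}.
Split {S0,S1,S4} by δ(·,0) → {S1,S4} and {S0}.
Refine {S2,S3} on symbol 0: members go to different blocks, giving {S2} and {S3}.
The partition is now stable with 4 blocks: {S1,S4} | {S2} | {S0} | {S3}.
S3 and S1 end up in different blocks, so they are distinguishable. For instance, the string 'ε' is accepted from only S1.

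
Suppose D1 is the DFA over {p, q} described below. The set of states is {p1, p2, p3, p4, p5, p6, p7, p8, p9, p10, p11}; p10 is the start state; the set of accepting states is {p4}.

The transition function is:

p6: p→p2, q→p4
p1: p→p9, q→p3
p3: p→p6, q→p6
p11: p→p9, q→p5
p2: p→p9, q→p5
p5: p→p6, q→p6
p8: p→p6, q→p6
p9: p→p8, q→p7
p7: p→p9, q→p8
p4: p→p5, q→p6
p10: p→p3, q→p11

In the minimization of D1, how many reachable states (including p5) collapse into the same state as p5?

Reachable states from the start: {p2,p3,p4,p5,p6,p7,p8,p9,p10,p11}. Unreachable: {p1} — drop them.
P0 = {p4} | {p2,p3,p5,p6,p7,p8,p9,p10,p11}.
Refine {p2,p3,p5,p6,p7,p8,p9,p10,p11} on symbol q: members go to different blocks, giving {p2,p3,p5,p7,p8,p9,p10,p11} and {p6}.
Split {p2,p3,p5,p7,p8,p9,p10,p11} by δ(·,p) → {p2,p7,p9,p10,p11} and {p3,p5,p8}.
On input p, block {p2,p7,p9,p10,p11} splits into {p2,p7,p11} and {p9,p10}.
Stable partition: {p4} | {p2,p7,p11} | {p6} | {p3,p5,p8} | {p9,p10} — 5 equivalence classes.
The equivalence class containing p5 is {p3,p5,p8}, of size 3.

3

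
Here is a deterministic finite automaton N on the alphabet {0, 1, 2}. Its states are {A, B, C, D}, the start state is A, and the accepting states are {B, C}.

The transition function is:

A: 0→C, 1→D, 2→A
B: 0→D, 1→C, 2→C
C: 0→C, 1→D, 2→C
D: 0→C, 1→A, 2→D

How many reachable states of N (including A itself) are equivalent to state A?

2

First remove the unreachable states {B}; 3 states remain.
Initial partition by acceptance: {C} | {A,D}.
The partition is now stable with 2 blocks: {C} | {A,D}.
State A belongs to the block {A,D}, which has 2 states.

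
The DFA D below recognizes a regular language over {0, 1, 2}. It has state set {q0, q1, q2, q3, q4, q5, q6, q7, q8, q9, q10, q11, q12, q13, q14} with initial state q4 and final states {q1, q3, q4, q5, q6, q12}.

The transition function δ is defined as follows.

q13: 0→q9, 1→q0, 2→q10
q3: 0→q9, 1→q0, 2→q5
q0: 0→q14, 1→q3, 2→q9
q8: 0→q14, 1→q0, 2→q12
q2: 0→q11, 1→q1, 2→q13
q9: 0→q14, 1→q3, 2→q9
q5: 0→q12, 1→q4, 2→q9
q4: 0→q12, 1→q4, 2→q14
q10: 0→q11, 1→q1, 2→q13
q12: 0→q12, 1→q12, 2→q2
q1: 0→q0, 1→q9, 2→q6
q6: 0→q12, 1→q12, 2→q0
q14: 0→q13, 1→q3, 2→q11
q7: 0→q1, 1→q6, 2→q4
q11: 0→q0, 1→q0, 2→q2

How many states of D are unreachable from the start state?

No path from q4 leads to q7, q8; the other 13 states are all reachable.

2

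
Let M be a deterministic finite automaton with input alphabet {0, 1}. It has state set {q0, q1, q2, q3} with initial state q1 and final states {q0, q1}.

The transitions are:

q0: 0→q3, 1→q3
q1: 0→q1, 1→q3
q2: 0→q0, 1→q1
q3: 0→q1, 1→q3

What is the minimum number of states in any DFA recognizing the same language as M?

2

First remove the unreachable states {q0,q2}; 2 states remain.
Initial partition by acceptance: {q1} | {q3}.
The partition is now stable with 2 blocks: {q1} | {q3}.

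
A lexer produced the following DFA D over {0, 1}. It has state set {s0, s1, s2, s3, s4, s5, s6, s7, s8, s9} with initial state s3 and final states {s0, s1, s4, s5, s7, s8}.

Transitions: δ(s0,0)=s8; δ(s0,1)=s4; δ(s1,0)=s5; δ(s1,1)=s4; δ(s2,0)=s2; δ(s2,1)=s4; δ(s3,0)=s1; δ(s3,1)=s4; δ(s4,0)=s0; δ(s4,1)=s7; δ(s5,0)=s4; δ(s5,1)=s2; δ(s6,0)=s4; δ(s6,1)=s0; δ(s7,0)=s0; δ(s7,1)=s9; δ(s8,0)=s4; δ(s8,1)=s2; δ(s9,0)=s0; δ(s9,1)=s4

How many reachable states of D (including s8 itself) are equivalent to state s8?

2

States {s6} cannot be reached from the start state, so discard them.
Start with accepting vs non-accepting: {s0,s1,s4,s5,s7,s8} | {s2,s3,s9}.
On input 1, block {s0,s1,s4,s5,s7,s8} splits into {s0,s1,s4} and {s5,s7,s8}.
Split {s0,s1,s4} by δ(·,0) → {s0,s1} and {s4}.
Refine {s2,s3,s9} on symbol 0: members go to different blocks, giving {s3,s9} and {s2}.
Refine {s5,s7,s8} on symbol 0: members go to different blocks, giving {s5,s8} and {s7}.
The partition is now stable with 6 blocks: {s0,s1} | {s3,s9} | {s5,s8} | {s4} | {s2} | {s7}.
State s8 belongs to the block {s5,s8}, which has 2 states.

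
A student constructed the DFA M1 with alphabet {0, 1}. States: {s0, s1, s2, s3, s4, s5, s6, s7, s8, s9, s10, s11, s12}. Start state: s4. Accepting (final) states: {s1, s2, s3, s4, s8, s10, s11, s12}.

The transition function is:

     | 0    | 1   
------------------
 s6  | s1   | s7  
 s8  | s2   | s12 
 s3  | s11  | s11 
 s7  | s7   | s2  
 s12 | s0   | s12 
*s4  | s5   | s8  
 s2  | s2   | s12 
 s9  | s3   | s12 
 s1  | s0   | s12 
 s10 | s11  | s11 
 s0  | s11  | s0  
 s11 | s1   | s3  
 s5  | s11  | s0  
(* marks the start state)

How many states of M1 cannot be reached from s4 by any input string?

4

BFS from s4 reaches {s0, s1, s2, s3, s4, s5, s8, s11, s12}; the 4 state(s) s6, s7, s9, s10 are never visited.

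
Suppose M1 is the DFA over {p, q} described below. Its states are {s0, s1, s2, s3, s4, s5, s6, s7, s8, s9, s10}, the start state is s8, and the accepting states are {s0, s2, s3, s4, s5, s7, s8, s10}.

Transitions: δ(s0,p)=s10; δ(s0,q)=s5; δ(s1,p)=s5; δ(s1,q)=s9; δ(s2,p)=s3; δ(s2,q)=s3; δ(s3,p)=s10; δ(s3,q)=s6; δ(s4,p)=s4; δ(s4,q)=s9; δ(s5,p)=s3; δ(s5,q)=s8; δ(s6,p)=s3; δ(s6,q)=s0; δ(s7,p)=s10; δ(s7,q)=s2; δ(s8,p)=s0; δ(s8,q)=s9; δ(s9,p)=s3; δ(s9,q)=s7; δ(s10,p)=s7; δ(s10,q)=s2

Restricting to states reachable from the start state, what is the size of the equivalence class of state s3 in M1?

2

States {s1,s4} cannot be reached from the start state, so discard them.
Initial partition by acceptance: {s0,s2,s3,s5,s7,s8,s10} | {s6,s9}.
Refine {s0,s2,s3,s5,s7,s8,s10} on symbol q: members go to different blocks, giving {s0,s2,s5,s7,s10} and {s3,s8}.
Refine {s0,s2,s5,s7,s10} on symbol p: members go to different blocks, giving {s0,s7,s10} and {s2,s5}.
No further refinement is possible. Final partition (4 blocks): {s0,s7,s10} | {s6,s9} | {s3,s8} | {s2,s5}.
The equivalence class containing s3 is {s3,s8}, of size 2.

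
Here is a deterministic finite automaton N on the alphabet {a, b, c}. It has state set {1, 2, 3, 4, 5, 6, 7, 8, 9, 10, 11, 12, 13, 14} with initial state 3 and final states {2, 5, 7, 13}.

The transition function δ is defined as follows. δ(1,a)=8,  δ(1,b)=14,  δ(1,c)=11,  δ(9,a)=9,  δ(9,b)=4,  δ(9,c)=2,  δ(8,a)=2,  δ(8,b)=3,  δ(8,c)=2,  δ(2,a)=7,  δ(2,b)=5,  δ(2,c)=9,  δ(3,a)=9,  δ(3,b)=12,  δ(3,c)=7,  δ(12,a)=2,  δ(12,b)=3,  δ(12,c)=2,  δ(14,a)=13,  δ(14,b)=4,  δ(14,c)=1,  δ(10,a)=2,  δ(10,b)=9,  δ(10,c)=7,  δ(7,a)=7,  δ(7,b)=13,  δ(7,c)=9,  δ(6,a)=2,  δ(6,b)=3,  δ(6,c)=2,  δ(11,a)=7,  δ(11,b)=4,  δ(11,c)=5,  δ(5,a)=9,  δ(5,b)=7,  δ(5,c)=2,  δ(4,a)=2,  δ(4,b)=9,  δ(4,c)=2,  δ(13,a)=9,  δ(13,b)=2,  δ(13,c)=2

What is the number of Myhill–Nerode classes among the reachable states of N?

4

States {1,6,8,10,11,14} cannot be reached from the start state, so discard them.
Initial partition by acceptance: {2,5,7,13} | {3,4,9,12}.
On input a, block {2,5,7,13} splits into {2,7} and {5,13}.
On input a, block {3,4,9,12} splits into {3,9} and {4,12}.
No further refinement is possible. Final partition (4 blocks): {2,7} | {3,9} | {5,13} | {4,12}.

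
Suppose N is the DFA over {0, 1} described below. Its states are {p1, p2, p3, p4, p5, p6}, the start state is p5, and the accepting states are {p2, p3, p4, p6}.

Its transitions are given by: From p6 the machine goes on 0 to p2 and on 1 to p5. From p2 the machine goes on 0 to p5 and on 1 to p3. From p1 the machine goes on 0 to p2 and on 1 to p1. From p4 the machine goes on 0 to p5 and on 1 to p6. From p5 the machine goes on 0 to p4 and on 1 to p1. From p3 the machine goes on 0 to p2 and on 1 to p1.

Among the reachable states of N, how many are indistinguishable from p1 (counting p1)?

2

Start with accepting vs non-accepting: {p2,p3,p4,p6} | {p1,p5}.
Refine {p2,p3,p4,p6} on symbol 0: members go to different blocks, giving {p2,p4} and {p3,p6}.
The partition is now stable with 3 blocks: {p2,p4} | {p1,p5} | {p3,p6}.
State p1 belongs to the block {p1,p5}, which has 2 states.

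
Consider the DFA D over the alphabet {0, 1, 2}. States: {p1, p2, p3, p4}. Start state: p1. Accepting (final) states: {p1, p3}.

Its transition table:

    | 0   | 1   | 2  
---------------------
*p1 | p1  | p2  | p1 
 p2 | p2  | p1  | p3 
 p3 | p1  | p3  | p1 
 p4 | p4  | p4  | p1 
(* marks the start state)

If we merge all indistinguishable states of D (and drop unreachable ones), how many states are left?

3

First remove the unreachable states {p4}; 3 states remain.
Start with accepting vs non-accepting: {p1,p3} | {p2}.
On input 1, block {p1,p3} splits into {p1} and {p3}.
Stable partition: {p1} | {p2} | {p3} — 3 equivalence classes.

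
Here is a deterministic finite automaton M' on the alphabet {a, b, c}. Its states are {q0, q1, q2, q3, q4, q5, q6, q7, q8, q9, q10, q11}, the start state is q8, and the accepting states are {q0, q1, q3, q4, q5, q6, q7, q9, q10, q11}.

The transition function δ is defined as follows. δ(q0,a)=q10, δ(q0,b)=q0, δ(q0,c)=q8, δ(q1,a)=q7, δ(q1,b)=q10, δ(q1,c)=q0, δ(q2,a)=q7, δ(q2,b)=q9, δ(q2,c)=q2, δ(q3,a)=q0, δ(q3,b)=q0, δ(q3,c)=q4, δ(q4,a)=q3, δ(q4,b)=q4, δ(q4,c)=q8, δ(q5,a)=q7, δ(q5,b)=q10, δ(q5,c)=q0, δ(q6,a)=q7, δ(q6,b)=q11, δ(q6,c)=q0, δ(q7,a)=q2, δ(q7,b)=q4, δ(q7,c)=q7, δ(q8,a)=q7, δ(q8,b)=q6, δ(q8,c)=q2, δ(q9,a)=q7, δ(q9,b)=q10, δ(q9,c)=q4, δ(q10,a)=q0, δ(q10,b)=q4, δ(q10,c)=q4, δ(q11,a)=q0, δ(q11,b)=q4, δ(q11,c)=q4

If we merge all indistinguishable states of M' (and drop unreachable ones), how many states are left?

5

First remove the unreachable states {q1,q5}; 10 states remain.
Initial partition by acceptance: {q0,q3,q4,q6,q7,q9,q10,q11} | {q2,q8}.
On input a, block {q0,q3,q4,q6,q7,q9,q10,q11} splits into {q0,q3,q4,q6,q9,q10,q11} and {q7}.
Refine {q0,q3,q4,q6,q9,q10,q11} on symbol a: members go to different blocks, giving {q0,q3,q4,q10,q11} and {q6,q9}.
Split {q0,q3,q4,q10,q11} by δ(·,c) → {q3,q10,q11} and {q0,q4}.
Stable partition: {q3,q10,q11} | {q2,q8} | {q7} | {q6,q9} | {q0,q4} — 5 equivalence classes.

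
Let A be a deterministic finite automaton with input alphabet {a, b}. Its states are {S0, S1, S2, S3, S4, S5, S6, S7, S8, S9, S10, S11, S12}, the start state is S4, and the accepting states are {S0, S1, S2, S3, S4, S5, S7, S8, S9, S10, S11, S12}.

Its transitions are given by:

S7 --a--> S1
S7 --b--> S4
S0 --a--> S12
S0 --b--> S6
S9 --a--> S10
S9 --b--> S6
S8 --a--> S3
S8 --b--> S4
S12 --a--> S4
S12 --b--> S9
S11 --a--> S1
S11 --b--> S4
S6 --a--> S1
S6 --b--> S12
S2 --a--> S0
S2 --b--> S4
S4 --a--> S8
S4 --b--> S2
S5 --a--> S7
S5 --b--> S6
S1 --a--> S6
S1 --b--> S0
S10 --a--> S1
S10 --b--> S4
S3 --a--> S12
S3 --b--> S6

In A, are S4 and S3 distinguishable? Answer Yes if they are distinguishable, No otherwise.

First remove the unreachable states {S5,S7,S11}; 10 states remain.
P0 = {S0,S1,S2,S3,S4,S8,S9,S10,S12} | {S6}.
Split {S0,S1,S2,S3,S4,S8,S9,S10,S12} by δ(·,a) → {S0,S2,S3,S4,S8,S9,S10,S12} and {S1}.
Refine {S0,S2,S3,S4,S8,S9,S10,S12} on symbol a: members go to different blocks, giving {S0,S2,S3,S4,S8,S9,S12} and {S10}.
On input a, block {S0,S2,S3,S4,S8,S9,S12} splits into {S0,S2,S3,S4,S8,S12} and {S9}.
Split {S0,S2,S3,S4,S8,S12} by δ(·,b) → {S2,S4,S8} and {S0,S3} and {S12}.
Refine {S2,S4,S8} on symbol a: members go to different blocks, giving {S2,S8} and {S4}.
No further refinement is possible. Final partition (8 blocks): {S2,S8} | {S6} | {S1} | {S10} | {S9} | {S0,S3} | {S12} | {S4}.
S4 and S3 end up in different blocks, so they are distinguishable. For instance, the string 'b' is accepted from only S4.

Yes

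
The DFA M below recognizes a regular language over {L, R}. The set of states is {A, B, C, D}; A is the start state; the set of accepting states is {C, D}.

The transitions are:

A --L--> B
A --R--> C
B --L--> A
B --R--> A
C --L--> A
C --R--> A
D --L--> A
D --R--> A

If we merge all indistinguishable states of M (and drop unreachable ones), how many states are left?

Reachable states from the start: {A,B,C}. Unreachable: {D} — drop them.
P0 = {C} | {A,B}.
Split {A,B} by δ(·,R) → {A} and {B}.
Stable partition: {C} | {A} | {B} — 3 equivalence classes.

3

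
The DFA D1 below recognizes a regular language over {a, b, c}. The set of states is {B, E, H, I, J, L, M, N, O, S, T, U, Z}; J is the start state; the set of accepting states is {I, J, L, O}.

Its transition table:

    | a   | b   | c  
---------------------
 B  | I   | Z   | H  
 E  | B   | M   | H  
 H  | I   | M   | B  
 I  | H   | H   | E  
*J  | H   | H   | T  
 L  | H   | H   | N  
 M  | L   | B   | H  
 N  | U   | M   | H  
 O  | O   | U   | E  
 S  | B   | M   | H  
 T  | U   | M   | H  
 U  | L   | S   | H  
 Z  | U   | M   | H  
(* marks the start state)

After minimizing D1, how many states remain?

First remove the unreachable states {O}; 12 states remain.
Start with accepting vs non-accepting: {I,J,L} | {B,E,H,M,N,S,T,U,Z}.
Refine {B,E,H,M,N,S,T,U,Z} on symbol a: members go to different blocks, giving {E,N,S,T,Z} and {B,H,M,U}.
Split {B,H,M,U} by δ(·,b) → {B,U} and {H,M}.
Split {H,M} by δ(·,b) → {M} and {H}.
No further refinement is possible. Final partition (5 blocks): {I,J,L} | {E,N,S,T,Z} | {B,U} | {M} | {H}.

5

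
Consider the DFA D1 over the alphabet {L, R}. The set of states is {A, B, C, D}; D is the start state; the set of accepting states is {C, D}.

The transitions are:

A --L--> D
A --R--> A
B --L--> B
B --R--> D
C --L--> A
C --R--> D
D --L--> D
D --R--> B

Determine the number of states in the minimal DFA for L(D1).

Reachable states from the start: {B,D}. Unreachable: {A,C} — drop them.
P0 = {D} | {B}.
The partition is now stable with 2 blocks: {D} | {B}.

2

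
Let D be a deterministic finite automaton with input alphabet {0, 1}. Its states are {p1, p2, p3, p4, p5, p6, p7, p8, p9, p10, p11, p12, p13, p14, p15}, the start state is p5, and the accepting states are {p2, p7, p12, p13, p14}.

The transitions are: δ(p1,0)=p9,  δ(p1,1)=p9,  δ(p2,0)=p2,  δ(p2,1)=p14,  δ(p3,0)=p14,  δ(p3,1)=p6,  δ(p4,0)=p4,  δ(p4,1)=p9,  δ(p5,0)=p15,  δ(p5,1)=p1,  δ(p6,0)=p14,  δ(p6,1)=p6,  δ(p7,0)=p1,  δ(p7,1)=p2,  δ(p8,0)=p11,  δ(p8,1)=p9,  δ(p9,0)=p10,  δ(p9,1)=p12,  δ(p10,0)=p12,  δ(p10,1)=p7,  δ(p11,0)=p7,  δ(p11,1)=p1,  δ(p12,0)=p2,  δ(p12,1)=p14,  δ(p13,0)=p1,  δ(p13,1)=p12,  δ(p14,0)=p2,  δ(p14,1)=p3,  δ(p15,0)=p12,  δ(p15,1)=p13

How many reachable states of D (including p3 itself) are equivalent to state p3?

States {p4,p8,p11} cannot be reached from the start state, so discard them.
P0 = {p2,p7,p12,p13,p14} | {p1,p3,p5,p6,p9,p10,p15}.
Refine {p2,p7,p12,p13,p14} on symbol 0: members go to different blocks, giving {p2,p12,p14} and {p7,p13}.
On input 1, block {p2,p12,p14} splits into {p2,p12} and {p14}.
Split {p1,p3,p5,p6,p9,p10,p15} by δ(·,0) → {p1,p5,p9} and {p3,p6} and {p10,p15}.
On input 0, block {p1,p5,p9} splits into {p5,p9} and {p1}.
Split {p5,p9} by δ(·,1) → {p5} and {p9}.
No further refinement is possible. Final partition (8 blocks): {p2,p12} | {p5} | {p7,p13} | {p14} | {p3,p6} | {p10,p15} | {p1} | {p9}.
State p3 belongs to the block {p3,p6}, which has 2 states.

2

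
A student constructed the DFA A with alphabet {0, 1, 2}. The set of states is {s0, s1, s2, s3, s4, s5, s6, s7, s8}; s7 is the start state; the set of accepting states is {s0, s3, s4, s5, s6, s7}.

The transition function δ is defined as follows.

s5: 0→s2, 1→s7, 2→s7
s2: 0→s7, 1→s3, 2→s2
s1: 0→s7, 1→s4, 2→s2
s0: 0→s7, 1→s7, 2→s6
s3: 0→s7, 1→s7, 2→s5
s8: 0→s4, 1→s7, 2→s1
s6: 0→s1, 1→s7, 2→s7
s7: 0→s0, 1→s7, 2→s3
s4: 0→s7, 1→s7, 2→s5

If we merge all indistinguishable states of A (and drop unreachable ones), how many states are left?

4

Reachable states from the start: {s0,s1,s2,s3,s4,s5,s6,s7}. Unreachable: {s8} — drop them.
P0 = {s0,s3,s4,s5,s6,s7} | {s1,s2}.
On input 0, block {s0,s3,s4,s5,s6,s7} splits into {s0,s3,s4,s7} and {s5,s6}.
Split {s0,s3,s4,s7} by δ(·,2) → {s0,s3,s4} and {s7}.
The partition is now stable with 4 blocks: {s0,s3,s4} | {s1,s2} | {s5,s6} | {s7}.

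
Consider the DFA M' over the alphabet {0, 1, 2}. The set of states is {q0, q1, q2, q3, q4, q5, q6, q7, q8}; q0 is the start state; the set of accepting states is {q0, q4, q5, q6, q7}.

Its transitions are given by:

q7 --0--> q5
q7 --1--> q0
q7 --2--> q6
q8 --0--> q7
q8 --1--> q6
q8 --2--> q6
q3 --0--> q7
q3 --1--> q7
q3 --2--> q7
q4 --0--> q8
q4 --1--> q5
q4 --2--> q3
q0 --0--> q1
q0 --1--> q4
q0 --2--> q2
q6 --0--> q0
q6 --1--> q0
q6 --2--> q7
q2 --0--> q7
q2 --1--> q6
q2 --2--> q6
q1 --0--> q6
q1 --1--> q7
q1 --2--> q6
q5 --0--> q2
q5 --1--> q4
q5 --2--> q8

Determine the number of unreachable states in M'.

0

Exploring from q0, all states are eventually visited, so none are unreachable.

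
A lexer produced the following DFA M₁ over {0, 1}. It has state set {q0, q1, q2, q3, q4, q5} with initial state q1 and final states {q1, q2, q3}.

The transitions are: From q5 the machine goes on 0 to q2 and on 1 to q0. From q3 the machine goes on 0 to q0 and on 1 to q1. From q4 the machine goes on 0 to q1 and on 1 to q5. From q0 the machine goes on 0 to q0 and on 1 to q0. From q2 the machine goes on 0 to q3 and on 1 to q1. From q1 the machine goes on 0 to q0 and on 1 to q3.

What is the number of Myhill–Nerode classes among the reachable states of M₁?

Reachable states from the start: {q0,q1,q3}. Unreachable: {q2,q4,q5} — drop them.
Initial partition by acceptance: {q1,q3} | {q0}.
The partition is now stable with 2 blocks: {q1,q3} | {q0}.

2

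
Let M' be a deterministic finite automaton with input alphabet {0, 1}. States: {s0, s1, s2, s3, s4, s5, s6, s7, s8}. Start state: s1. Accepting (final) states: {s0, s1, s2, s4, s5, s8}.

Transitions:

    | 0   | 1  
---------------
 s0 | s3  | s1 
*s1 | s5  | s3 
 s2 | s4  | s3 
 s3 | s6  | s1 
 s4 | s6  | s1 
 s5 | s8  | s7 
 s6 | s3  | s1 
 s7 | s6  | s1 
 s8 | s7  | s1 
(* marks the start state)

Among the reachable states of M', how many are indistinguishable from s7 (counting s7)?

States {s0,s2,s4} cannot be reached from the start state, so discard them.
Initial partition by acceptance: {s1,s5,s8} | {s3,s6,s7}.
Split {s1,s5,s8} by δ(·,0) → {s1,s5} and {s8}.
Refine {s1,s5} on symbol 0: members go to different blocks, giving {s1} and {s5}.
Stable partition: {s1} | {s3,s6,s7} | {s8} | {s5} — 4 equivalence classes.
The equivalence class containing s7 is {s3,s6,s7}, of size 3.

3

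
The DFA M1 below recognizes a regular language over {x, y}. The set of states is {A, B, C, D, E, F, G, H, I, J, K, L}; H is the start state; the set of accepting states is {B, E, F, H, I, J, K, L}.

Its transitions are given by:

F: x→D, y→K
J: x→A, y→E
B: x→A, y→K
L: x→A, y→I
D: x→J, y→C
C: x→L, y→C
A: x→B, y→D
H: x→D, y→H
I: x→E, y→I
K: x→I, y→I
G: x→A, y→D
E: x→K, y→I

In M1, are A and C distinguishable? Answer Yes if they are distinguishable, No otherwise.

No

States {F,G} cannot be reached from the start state, so discard them.
P0 = {B,E,H,I,J,K,L} | {A,C,D}.
Split {B,E,H,I,J,K,L} by δ(·,x) → {B,H,J,L} and {E,I,K}.
On input y, block {B,H,J,L} splits into {B,J,L} and {H}.
The partition is now stable with 4 blocks: {B,J,L} | {A,C,D} | {E,I,K} | {H}.
A and C lie in the same block of the stable partition, so they are equivalent — no string distinguishes them.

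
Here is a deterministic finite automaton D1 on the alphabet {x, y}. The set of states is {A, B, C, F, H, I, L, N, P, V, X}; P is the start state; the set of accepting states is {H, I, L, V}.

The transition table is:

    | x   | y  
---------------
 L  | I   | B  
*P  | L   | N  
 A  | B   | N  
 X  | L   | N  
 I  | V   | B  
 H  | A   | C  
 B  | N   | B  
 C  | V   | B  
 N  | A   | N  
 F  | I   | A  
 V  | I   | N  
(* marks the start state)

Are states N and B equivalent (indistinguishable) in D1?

Reachable states from the start: {A,B,I,L,N,P,V}. Unreachable: {C,F,H,X} — drop them.
P0 = {I,L,V} | {A,B,N,P}.
Split {A,B,N,P} by δ(·,x) → {A,B,N} and {P}.
The partition is now stable with 3 blocks: {I,L,V} | {A,B,N} | {P}.
N and B lie in the same block of the stable partition, so they are equivalent — no string distinguishes them.

Yes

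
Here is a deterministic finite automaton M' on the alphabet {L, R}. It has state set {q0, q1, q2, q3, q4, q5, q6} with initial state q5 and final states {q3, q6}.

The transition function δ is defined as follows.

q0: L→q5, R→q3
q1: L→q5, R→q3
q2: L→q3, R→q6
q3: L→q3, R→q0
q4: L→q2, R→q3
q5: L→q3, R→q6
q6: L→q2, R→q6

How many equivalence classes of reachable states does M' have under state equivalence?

States {q1,q4} cannot be reached from the start state, so discard them.
P0 = {q3,q6} | {q0,q2,q5}.
On input L, block {q3,q6} splits into {q3} and {q6}.
Refine {q0,q2,q5} on symbol L: members go to different blocks, giving {q2,q5} and {q0}.
No further refinement is possible. Final partition (4 blocks): {q3} | {q2,q5} | {q6} | {q0}.

4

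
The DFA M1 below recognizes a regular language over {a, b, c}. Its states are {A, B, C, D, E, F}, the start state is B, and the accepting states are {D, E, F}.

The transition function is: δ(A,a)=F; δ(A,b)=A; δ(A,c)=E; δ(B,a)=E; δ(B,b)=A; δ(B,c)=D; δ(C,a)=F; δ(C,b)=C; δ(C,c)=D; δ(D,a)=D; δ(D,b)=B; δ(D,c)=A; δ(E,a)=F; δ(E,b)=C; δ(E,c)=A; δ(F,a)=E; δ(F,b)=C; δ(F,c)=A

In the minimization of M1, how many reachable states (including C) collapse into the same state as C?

3

Initial partition by acceptance: {D,E,F} | {A,B,C}.
No further refinement is possible. Final partition (2 blocks): {D,E,F} | {A,B,C}.
State C belongs to the block {A,B,C}, which has 3 states.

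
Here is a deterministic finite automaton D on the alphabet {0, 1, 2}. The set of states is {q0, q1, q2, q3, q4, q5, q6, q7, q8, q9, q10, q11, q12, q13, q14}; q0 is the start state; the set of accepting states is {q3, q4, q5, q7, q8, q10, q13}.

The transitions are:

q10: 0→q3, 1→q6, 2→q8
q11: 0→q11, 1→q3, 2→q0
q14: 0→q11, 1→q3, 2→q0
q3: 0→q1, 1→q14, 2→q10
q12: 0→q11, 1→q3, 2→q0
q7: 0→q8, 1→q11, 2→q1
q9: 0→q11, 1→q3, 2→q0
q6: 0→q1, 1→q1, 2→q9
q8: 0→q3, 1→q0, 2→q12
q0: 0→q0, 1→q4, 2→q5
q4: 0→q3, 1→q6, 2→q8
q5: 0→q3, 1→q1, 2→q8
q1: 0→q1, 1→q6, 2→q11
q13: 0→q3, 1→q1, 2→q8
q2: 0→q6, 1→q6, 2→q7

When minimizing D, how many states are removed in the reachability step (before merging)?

Starting at q0 and following transitions, the reachable set is {q0, q1, q3, q4, q5, q6, q8, q9, q10, q11, q12, q14}. That leaves q2, q7, q13 unreachable — 3 in total.

3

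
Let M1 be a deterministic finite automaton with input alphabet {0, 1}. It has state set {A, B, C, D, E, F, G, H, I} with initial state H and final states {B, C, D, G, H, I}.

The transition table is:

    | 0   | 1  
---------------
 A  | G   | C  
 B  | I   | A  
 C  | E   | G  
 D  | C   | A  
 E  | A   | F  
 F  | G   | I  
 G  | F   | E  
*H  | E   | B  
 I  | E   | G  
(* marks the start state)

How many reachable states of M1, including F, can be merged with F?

2

First remove the unreachable states {D}; 8 states remain.
Initial partition by acceptance: {B,C,G,H,I} | {A,E,F}.
On input 0, block {B,C,G,H,I} splits into {C,G,H,I} and {B}.
Refine {C,G,H,I} on symbol 1: members go to different blocks, giving {C,I} and {G} and {H}.
Refine {A,E,F} on symbol 0: members go to different blocks, giving {A,F} and {E}.
The partition is now stable with 6 blocks: {C,I} | {A,F} | {B} | {G} | {H} | {E}.
State F belongs to the block {A,F}, which has 2 states.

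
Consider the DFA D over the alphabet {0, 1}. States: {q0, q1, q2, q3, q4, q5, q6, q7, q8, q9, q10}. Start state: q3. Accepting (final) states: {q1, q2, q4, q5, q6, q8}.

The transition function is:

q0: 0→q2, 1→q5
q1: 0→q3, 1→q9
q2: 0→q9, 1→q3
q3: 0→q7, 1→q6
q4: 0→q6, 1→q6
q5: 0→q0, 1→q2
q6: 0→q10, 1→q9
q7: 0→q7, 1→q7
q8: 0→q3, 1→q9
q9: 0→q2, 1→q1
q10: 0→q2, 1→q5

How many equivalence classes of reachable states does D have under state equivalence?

8

States {q4,q8} cannot be reached from the start state, so discard them.
P0 = {q1,q2,q5,q6} | {q0,q3,q7,q9,q10}.
Split {q1,q2,q5,q6} by δ(·,1) → {q1,q2,q6} and {q5}.
Split {q0,q3,q7,q9,q10} by δ(·,0) → {q0,q9,q10} and {q3,q7}.
Split {q1,q2,q6} by δ(·,0) → {q2,q6} and {q1}.
On input 1, block {q2,q6} splits into {q2} and {q6}.
Split {q0,q9,q10} by δ(·,1) → {q0,q10} and {q9}.
Split {q3,q7} by δ(·,1) → {q3} and {q7}.
The partition is now stable with 8 blocks: {q2} | {q0,q10} | {q5} | {q3} | {q1} | {q6} | {q9} | {q7}.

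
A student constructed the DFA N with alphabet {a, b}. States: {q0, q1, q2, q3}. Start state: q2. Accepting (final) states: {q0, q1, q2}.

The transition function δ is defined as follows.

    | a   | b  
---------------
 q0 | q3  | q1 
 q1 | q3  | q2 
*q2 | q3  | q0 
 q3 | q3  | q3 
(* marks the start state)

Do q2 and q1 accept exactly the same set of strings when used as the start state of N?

Yes

Every state is reachable, so we keep all 4.
Start with accepting vs non-accepting: {q0,q1,q2} | {q3}.
The partition is now stable with 2 blocks: {q0,q1,q2} | {q3}.
q2 and q1 lie in the same block of the stable partition, so they are equivalent — no string distinguishes them.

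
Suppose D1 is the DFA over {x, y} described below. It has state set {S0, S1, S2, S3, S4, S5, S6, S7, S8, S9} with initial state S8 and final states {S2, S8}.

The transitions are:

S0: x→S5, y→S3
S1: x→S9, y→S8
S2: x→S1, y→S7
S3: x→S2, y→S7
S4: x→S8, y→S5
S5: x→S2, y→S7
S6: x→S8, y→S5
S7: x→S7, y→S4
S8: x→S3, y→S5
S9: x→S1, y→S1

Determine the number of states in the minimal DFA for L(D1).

States {S0,S6} cannot be reached from the start state, so discard them.
Start with accepting vs non-accepting: {S2,S8} | {S1,S3,S4,S5,S7,S9}.
On input x, block {S1,S3,S4,S5,S7,S9} splits into {S1,S7,S9} and {S3,S4,S5}.
Refine {S2,S8} on symbol x: members go to different blocks, giving {S2} and {S8}.
Refine {S1,S7,S9} on symbol y: members go to different blocks, giving {S1} and {S7} and {S9}.
Split {S3,S4,S5} by δ(·,x) → {S3,S5} and {S4}.
The partition is now stable with 7 blocks: {S2} | {S1} | {S3,S5} | {S8} | {S7} | {S9} | {S4}.

7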